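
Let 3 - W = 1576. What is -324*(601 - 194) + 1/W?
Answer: -207428365/1573 ≈ -1.3187e+5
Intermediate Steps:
W = -1573 (W = 3 - 1*1576 = 3 - 1576 = -1573)
-324*(601 - 194) + 1/W = -324*(601 - 194) + 1/(-1573) = -324*407 - 1/1573 = -131868 - 1/1573 = -207428365/1573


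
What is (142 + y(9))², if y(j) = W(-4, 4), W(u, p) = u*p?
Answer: 15876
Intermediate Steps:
W(u, p) = p*u
y(j) = -16 (y(j) = 4*(-4) = -16)
(142 + y(9))² = (142 - 16)² = 126² = 15876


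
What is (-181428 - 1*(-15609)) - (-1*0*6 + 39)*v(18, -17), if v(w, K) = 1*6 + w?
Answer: -166755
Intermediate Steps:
v(w, K) = 6 + w
(-181428 - 1*(-15609)) - (-1*0*6 + 39)*v(18, -17) = (-181428 - 1*(-15609)) - (-1*0*6 + 39)*(6 + 18) = (-181428 + 15609) - (0*6 + 39)*24 = -165819 - (0 + 39)*24 = -165819 - 39*24 = -165819 - 1*936 = -165819 - 936 = -166755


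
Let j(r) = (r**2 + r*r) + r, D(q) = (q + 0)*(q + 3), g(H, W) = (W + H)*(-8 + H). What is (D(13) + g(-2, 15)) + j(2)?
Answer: 88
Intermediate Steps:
g(H, W) = (-8 + H)*(H + W) (g(H, W) = (H + W)*(-8 + H) = (-8 + H)*(H + W))
D(q) = q*(3 + q)
j(r) = r + 2*r**2 (j(r) = (r**2 + r**2) + r = 2*r**2 + r = r + 2*r**2)
(D(13) + g(-2, 15)) + j(2) = (13*(3 + 13) + ((-2)**2 - 8*(-2) - 8*15 - 2*15)) + 2*(1 + 2*2) = (13*16 + (4 + 16 - 120 - 30)) + 2*(1 + 4) = (208 - 130) + 2*5 = 78 + 10 = 88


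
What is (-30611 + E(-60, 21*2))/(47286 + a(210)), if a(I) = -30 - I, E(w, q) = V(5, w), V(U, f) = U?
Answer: -5101/7841 ≈ -0.65055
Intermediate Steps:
E(w, q) = 5
(-30611 + E(-60, 21*2))/(47286 + a(210)) = (-30611 + 5)/(47286 + (-30 - 1*210)) = -30606/(47286 + (-30 - 210)) = -30606/(47286 - 240) = -30606/47046 = -30606*1/47046 = -5101/7841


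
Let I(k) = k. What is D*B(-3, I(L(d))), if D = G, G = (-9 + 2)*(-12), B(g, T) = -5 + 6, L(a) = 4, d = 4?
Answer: 84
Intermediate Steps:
B(g, T) = 1
G = 84 (G = -7*(-12) = 84)
D = 84
D*B(-3, I(L(d))) = 84*1 = 84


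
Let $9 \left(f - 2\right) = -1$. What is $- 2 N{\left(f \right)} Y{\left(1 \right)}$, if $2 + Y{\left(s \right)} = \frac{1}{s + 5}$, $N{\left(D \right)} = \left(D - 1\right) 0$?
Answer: $0$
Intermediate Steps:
$f = \frac{17}{9}$ ($f = 2 + \frac{1}{9} \left(-1\right) = 2 - \frac{1}{9} = \frac{17}{9} \approx 1.8889$)
$N{\left(D \right)} = 0$ ($N{\left(D \right)} = \left(-1 + D\right) 0 = 0$)
$Y{\left(s \right)} = -2 + \frac{1}{5 + s}$ ($Y{\left(s \right)} = -2 + \frac{1}{s + 5} = -2 + \frac{1}{5 + s}$)
$- 2 N{\left(f \right)} Y{\left(1 \right)} = \left(-2\right) 0 \frac{-9 - 2}{5 + 1} = 0 \frac{-9 - 2}{6} = 0 \cdot \frac{1}{6} \left(-11\right) = 0 \left(- \frac{11}{6}\right) = 0$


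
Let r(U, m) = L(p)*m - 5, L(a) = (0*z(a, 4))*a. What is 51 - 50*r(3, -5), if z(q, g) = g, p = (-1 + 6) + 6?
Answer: 301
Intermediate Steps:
p = 11 (p = 5 + 6 = 11)
L(a) = 0 (L(a) = (0*4)*a = 0*a = 0)
r(U, m) = -5 (r(U, m) = 0*m - 5 = 0 - 5 = -5)
51 - 50*r(3, -5) = 51 - 50*(-5) = 51 + 250 = 301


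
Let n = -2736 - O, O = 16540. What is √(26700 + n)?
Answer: 16*√29 ≈ 86.163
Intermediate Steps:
n = -19276 (n = -2736 - 1*16540 = -2736 - 16540 = -19276)
√(26700 + n) = √(26700 - 19276) = √7424 = 16*√29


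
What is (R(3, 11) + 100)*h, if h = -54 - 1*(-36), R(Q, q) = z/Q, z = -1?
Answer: -1794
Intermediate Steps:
R(Q, q) = -1/Q
h = -18 (h = -54 + 36 = -18)
(R(3, 11) + 100)*h = (-1/3 + 100)*(-18) = (-1*⅓ + 100)*(-18) = (-⅓ + 100)*(-18) = (299/3)*(-18) = -1794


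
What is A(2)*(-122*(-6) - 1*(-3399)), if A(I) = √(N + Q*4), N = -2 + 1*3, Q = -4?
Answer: 4131*I*√15 ≈ 15999.0*I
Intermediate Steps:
N = 1 (N = -2 + 3 = 1)
A(I) = I*√15 (A(I) = √(1 - 4*4) = √(1 - 16) = √(-15) = I*√15)
A(2)*(-122*(-6) - 1*(-3399)) = (I*√15)*(-122*(-6) - 1*(-3399)) = (I*√15)*(732 + 3399) = (I*√15)*4131 = 4131*I*√15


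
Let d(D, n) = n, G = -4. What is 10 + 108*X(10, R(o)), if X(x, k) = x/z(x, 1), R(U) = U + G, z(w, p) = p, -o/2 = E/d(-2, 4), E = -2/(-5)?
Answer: 1090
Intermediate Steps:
E = ⅖ (E = -2*(-⅕) = ⅖ ≈ 0.40000)
o = -⅕ (o = -4/(5*4) = -2*⅒ = -⅕ ≈ -0.20000)
R(U) = -4 + U (R(U) = U - 4 = -4 + U)
X(x, k) = x (X(x, k) = x/1 = x*1 = x)
10 + 108*X(10, R(o)) = 10 + 108*10 = 10 + 1080 = 1090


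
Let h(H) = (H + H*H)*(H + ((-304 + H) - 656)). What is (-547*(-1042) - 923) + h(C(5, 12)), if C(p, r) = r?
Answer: 423035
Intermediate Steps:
h(H) = (-960 + 2*H)*(H + H²) (h(H) = (H + H²)*(H + (-960 + H)) = (H + H²)*(-960 + 2*H) = (-960 + 2*H)*(H + H²))
(-547*(-1042) - 923) + h(C(5, 12)) = (-547*(-1042) - 923) + 2*12*(-480 + 12² - 479*12) = (569974 - 923) + 2*12*(-480 + 144 - 5748) = 569051 + 2*12*(-6084) = 569051 - 146016 = 423035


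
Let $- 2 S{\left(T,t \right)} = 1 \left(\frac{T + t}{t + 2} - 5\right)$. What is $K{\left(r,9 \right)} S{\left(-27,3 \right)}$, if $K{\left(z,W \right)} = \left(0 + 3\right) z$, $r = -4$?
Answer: $- \frac{294}{5} \approx -58.8$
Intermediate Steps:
$K{\left(z,W \right)} = 3 z$
$S{\left(T,t \right)} = \frac{5}{2} - \frac{T + t}{2 \left(2 + t\right)}$ ($S{\left(T,t \right)} = - \frac{1 \left(\frac{T + t}{t + 2} - 5\right)}{2} = - \frac{1 \left(\frac{T + t}{2 + t} - 5\right)}{2} = - \frac{1 \left(-5 + \frac{T + t}{2 + t}\right)}{2} = - \frac{-5 + \frac{T + t}{2 + t}}{2} = \frac{5}{2} - \frac{T + t}{2 \left(2 + t\right)}$)
$K{\left(r,9 \right)} S{\left(-27,3 \right)} = 3 \left(-4\right) \frac{10 - -27 + 4 \cdot 3}{2 \left(2 + 3\right)} = - 12 \frac{10 + 27 + 12}{2 \cdot 5} = - 12 \cdot \frac{1}{2} \cdot \frac{1}{5} \cdot 49 = \left(-12\right) \frac{49}{10} = - \frac{294}{5}$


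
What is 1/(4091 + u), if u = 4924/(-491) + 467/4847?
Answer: 2379877/9712439476 ≈ 0.00024503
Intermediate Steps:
u = -23637331/2379877 (u = 4924*(-1/491) + 467*(1/4847) = -4924/491 + 467/4847 = -23637331/2379877 ≈ -9.9322)
1/(4091 + u) = 1/(4091 - 23637331/2379877) = 1/(9712439476/2379877) = 2379877/9712439476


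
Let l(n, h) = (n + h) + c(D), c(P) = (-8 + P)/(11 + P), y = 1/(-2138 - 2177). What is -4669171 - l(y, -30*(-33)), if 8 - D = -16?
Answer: -141062226806/30205 ≈ -4.6702e+6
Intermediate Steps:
y = -1/4315 (y = 1/(-4315) = -1/4315 ≈ -0.00023175)
D = 24 (D = 8 - 1*(-16) = 8 + 16 = 24)
c(P) = (-8 + P)/(11 + P)
l(n, h) = 16/35 + h + n (l(n, h) = (n + h) + (-8 + 24)/(11 + 24) = (h + n) + 16/35 = 16/35 + h + n)
-4669171 - l(y, -30*(-33)) = -4669171 - (16/35 - 30*(-33) - 1/4315) = -4669171 - (16/35 + 990 - 1/4315) = -4669171 - 1*29916751/30205 = -4669171 - 29916751/30205 = -141062226806/30205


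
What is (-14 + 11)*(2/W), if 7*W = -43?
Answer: 42/43 ≈ 0.97674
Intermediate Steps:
W = -43/7 (W = (1/7)*(-43) = -43/7 ≈ -6.1429)
(-14 + 11)*(2/W) = (-14 + 11)*(2/(-43/7)) = -6*(-7)/43 = -3*(-14/43) = 42/43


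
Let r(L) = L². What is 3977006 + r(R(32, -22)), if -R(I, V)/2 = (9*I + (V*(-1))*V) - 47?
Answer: 4213202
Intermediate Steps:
R(I, V) = 94 - 18*I + 2*V² (R(I, V) = -2*((9*I + (V*(-1))*V) - 47) = -2*((9*I + (-V)*V) - 47) = -2*((9*I - V²) - 47) = -2*((-V² + 9*I) - 47) = -2*(-47 - V² + 9*I) = 94 - 18*I + 2*V²)
3977006 + r(R(32, -22)) = 3977006 + (94 - 18*32 + 2*(-22)²)² = 3977006 + (94 - 576 + 2*484)² = 3977006 + (94 - 576 + 968)² = 3977006 + 486² = 3977006 + 236196 = 4213202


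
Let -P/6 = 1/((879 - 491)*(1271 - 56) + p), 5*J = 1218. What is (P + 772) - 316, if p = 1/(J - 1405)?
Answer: 1248316351518/2737535935 ≈ 456.00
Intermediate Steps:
J = 1218/5 (J = (1/5)*1218 = 1218/5 ≈ 243.60)
p = -5/5807 (p = 1/(1218/5 - 1405) = 1/(-5807/5) = -5/5807 ≈ -0.00086103)
P = -34842/2737535935 (P = -6/((879 - 491)*(1271 - 56) - 5/5807) = -6/(388*1215 - 5/5807) = -6/(471420 - 5/5807) = -6/2737535935/5807 = -6*5807/2737535935 = -34842/2737535935 ≈ -1.2727e-5)
(P + 772) - 316 = (-34842/2737535935 + 772) - 316 = 2113377706978/2737535935 - 316 = 1248316351518/2737535935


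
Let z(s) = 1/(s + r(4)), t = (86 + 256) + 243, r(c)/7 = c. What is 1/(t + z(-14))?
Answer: 14/8191 ≈ 0.0017092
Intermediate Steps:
r(c) = 7*c
t = 585 (t = 342 + 243 = 585)
z(s) = 1/(28 + s) (z(s) = 1/(s + 7*4) = 1/(s + 28) = 1/(28 + s))
1/(t + z(-14)) = 1/(585 + 1/(28 - 14)) = 1/(585 + 1/14) = 1/(8191/14) = 14/8191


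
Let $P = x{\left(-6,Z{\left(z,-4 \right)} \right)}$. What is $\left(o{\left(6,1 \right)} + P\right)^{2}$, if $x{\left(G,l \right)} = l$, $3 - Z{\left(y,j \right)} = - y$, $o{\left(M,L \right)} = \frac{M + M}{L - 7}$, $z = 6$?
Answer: $49$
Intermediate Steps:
$o{\left(M,L \right)} = \frac{2 M}{-7 + L}$
$Z{\left(y,j \right)} = 3 + y$ ($Z{\left(y,j \right)} = 3 - - y = 3 + y$)
$P = 9$ ($P = 3 + 6 = 9$)
$\left(o{\left(6,1 \right)} + P\right)^{2} = \left(2 \cdot 6 \frac{1}{-7 + 1} + 9\right)^{2} = \left(2 \cdot 6 \frac{1}{-6} + 9\right)^{2} = \left(2 \cdot 6 \left(- \frac{1}{6}\right) + 9\right)^{2} = \left(-2 + 9\right)^{2} = 7^{2} = 49$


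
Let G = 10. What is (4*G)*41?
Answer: 1640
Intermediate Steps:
(4*G)*41 = (4*10)*41 = 40*41 = 1640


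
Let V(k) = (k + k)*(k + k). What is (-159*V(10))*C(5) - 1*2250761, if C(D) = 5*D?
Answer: -3840761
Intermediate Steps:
V(k) = 4*k² (V(k) = (2*k)*(2*k) = 4*k²)
(-159*V(10))*C(5) - 1*2250761 = (-636*10²)*(5*5) - 1*2250761 = -636*100*25 - 2250761 = -159*400*25 - 2250761 = -63600*25 - 2250761 = -1590000 - 2250761 = -3840761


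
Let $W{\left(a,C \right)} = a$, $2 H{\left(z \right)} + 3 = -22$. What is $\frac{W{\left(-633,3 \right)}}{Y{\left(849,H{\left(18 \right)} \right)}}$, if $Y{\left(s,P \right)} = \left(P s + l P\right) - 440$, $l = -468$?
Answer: $\frac{1266}{10405} \approx 0.12167$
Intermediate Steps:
$H{\left(z \right)} = - \frac{25}{2}$ ($H{\left(z \right)} = - \frac{3}{2} + \frac{1}{2} \left(-22\right) = - \frac{3}{2} - 11 = - \frac{25}{2}$)
$Y{\left(s,P \right)} = -440 - 468 P + P s$ ($Y{\left(s,P \right)} = \left(P s - 468 P\right) - 440 = \left(- 468 P + P s\right) - 440 = -440 - 468 P + P s$)
$\frac{W{\left(-633,3 \right)}}{Y{\left(849,H{\left(18 \right)} \right)}} = - \frac{633}{-440 - -5850 - \frac{21225}{2}} = - \frac{633}{-440 + 5850 - \frac{21225}{2}} = - \frac{633}{- \frac{10405}{2}} = \left(-633\right) \left(- \frac{2}{10405}\right) = \frac{1266}{10405}$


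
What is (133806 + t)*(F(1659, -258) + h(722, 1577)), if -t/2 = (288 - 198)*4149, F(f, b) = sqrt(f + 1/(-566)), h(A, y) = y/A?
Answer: -25440081/19 - 306507*sqrt(531470038)/283 ≈ -2.6308e+7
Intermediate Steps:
F(f, b) = sqrt(-1/566 + f) (F(f, b) = sqrt(f - 1/566) = sqrt(-1/566 + f))
t = -746820 (t = -2*(288 - 198)*4149 = -180*4149 = -2*373410 = -746820)
(133806 + t)*(F(1659, -258) + h(722, 1577)) = (133806 - 746820)*(sqrt(-566 + 320356*1659)/566 + 1577/722) = -613014*(sqrt(-566 + 531470604)/566 + 1577*(1/722)) = -613014*(sqrt(531470038)/566 + 83/38) = -613014*(83/38 + sqrt(531470038)/566) = -25440081/19 - 306507*sqrt(531470038)/283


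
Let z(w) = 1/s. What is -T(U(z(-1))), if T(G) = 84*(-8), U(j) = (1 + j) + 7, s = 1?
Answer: 672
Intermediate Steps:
z(w) = 1 (z(w) = 1/1 = 1)
U(j) = 8 + j
T(G) = -672
-T(U(z(-1))) = -1*(-672) = 672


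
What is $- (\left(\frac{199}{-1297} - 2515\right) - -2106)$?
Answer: $\frac{530672}{1297} \approx 409.15$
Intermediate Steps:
$- (\left(\frac{199}{-1297} - 2515\right) - -2106) = - (\left(199 \left(- \frac{1}{1297}\right) - 2515\right) + 2106) = - (\left(- \frac{199}{1297} - 2515\right) + 2106) = - (- \frac{3262154}{1297} + 2106) = \left(-1\right) \left(- \frac{530672}{1297}\right) = \frac{530672}{1297}$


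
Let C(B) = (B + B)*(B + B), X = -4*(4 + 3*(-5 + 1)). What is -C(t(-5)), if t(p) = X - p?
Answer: -5476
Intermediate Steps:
X = 32 (X = -4*(4 + 3*(-4)) = -4*(4 - 12) = -4*(-8) = 32)
t(p) = 32 - p
C(B) = 4*B**2 (C(B) = (2*B)*(2*B) = 4*B**2)
-C(t(-5)) = -4*(32 - 1*(-5))**2 = -4*(32 + 5)**2 = -4*37**2 = -4*1369 = -1*5476 = -5476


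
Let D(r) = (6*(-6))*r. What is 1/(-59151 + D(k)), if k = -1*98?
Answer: -1/55623 ≈ -1.7978e-5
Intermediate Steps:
k = -98
D(r) = -36*r
1/(-59151 + D(k)) = 1/(-59151 - 36*(-98)) = 1/(-59151 + 3528) = 1/(-55623) = -1/55623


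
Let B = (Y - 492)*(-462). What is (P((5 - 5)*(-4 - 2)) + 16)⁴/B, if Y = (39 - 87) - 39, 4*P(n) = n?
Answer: 32768/133749 ≈ 0.24500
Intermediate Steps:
P(n) = n/4
Y = -87 (Y = -48 - 39 = -87)
B = 267498 (B = (-87 - 492)*(-462) = -579*(-462) = 267498)
(P((5 - 5)*(-4 - 2)) + 16)⁴/B = (((5 - 5)*(-4 - 2))/4 + 16)⁴/267498 = ((0*(-6))/4 + 16)⁴*(1/267498) = ((¼)*0 + 16)⁴*(1/267498) = (0 + 16)⁴*(1/267498) = 16⁴*(1/267498) = 65536*(1/267498) = 32768/133749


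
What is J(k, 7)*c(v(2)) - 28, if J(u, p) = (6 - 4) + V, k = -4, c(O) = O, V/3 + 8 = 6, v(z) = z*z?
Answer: -44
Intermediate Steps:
v(z) = z**2
V = -6 (V = -24 + 3*6 = -24 + 18 = -6)
J(u, p) = -4 (J(u, p) = (6 - 4) - 6 = 2 - 6 = -4)
J(k, 7)*c(v(2)) - 28 = -4*2**2 - 28 = -4*4 - 28 = -16 - 28 = -44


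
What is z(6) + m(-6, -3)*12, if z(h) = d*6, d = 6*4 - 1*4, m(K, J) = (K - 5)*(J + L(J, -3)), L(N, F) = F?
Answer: 912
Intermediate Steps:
m(K, J) = (-5 + K)*(-3 + J) (m(K, J) = (K - 5)*(J - 3) = (-5 + K)*(-3 + J))
d = 20 (d = 24 - 4 = 20)
z(h) = 120 (z(h) = 20*6 = 120)
z(6) + m(-6, -3)*12 = 120 + (15 - 5*(-3) - 3*(-6) - 3*(-6))*12 = 120 + (15 + 15 + 18 + 18)*12 = 120 + 66*12 = 120 + 792 = 912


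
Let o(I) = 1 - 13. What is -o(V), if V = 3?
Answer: 12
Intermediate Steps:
o(I) = -12
-o(V) = -1*(-12) = 12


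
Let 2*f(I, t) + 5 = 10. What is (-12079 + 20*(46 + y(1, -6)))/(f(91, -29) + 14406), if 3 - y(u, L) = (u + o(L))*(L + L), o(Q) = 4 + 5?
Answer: -17398/28817 ≈ -0.60374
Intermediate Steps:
o(Q) = 9
f(I, t) = 5/2 (f(I, t) = -5/2 + (½)*10 = -5/2 + 5 = 5/2)
y(u, L) = 3 - 2*L*(9 + u) (y(u, L) = 3 - (u + 9)*(L + L) = 3 - (9 + u)*2*L = 3 - 2*L*(9 + u))
(-12079 + 20*(46 + y(1, -6)))/(f(91, -29) + 14406) = (-12079 + 20*(46 + (3 - 18*(-6) - 2*(-6)*1)))/(5/2 + 14406) = (-12079 + 20*(46 + (3 + 108 + 12)))/(28817/2) = (-12079 + 20*(46 + 123))*(2/28817) = (-12079 + 20*169)*(2/28817) = (-12079 + 3380)*(2/28817) = -8699*2/28817 = -17398/28817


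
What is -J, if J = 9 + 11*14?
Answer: -163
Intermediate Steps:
J = 163 (J = 9 + 154 = 163)
-J = -1*163 = -163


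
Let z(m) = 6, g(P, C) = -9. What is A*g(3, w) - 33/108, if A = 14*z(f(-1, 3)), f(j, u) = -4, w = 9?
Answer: -27227/36 ≈ -756.31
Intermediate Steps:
A = 84 (A = 14*6 = 84)
A*g(3, w) - 33/108 = 84*(-9) - 33/108 = -756 - 33*1/108 = -756 - 11/36 = -27227/36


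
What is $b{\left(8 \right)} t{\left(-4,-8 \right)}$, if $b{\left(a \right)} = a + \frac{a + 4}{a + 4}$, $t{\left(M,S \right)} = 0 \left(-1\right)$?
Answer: $0$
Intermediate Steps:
$t{\left(M,S \right)} = 0$
$b{\left(a \right)} = 1 + a$ ($b{\left(a \right)} = a + \frac{4 + a}{4 + a} = a + 1 = 1 + a$)
$b{\left(8 \right)} t{\left(-4,-8 \right)} = \left(1 + 8\right) 0 = 9 \cdot 0 = 0$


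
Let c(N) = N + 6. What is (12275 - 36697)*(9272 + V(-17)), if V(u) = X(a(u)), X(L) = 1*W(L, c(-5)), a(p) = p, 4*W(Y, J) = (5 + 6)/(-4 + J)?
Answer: -1358510383/6 ≈ -2.2642e+8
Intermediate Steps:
c(N) = 6 + N
W(Y, J) = 11/(4*(-4 + J)) (W(Y, J) = ((5 + 6)/(-4 + J))/4 = (11/(-4 + J))/4 = 11/(4*(-4 + J)))
X(L) = -11/12 (X(L) = 1*(11/(4*(-4 + (6 - 5)))) = 1*(11/(4*(-4 + 1))) = 1*((11/4)/(-3)) = 1*((11/4)*(-1/3)) = 1*(-11/12) = -11/12)
V(u) = -11/12
(12275 - 36697)*(9272 + V(-17)) = (12275 - 36697)*(9272 - 11/12) = -24422*111253/12 = -1358510383/6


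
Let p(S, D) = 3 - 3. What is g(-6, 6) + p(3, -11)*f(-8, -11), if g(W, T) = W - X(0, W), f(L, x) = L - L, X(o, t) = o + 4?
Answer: -10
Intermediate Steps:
X(o, t) = 4 + o
f(L, x) = 0
p(S, D) = 0
g(W, T) = -4 + W (g(W, T) = W - (4 + 0) = W - 1*4 = W - 4 = -4 + W)
g(-6, 6) + p(3, -11)*f(-8, -11) = (-4 - 6) + 0*0 = -10 + 0 = -10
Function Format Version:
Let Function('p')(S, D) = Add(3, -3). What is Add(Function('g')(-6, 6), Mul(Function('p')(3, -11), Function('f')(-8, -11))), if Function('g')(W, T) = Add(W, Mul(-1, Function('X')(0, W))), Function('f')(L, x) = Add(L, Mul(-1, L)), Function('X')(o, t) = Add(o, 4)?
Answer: -10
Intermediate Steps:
Function('X')(o, t) = Add(4, o)
Function('f')(L, x) = 0
Function('p')(S, D) = 0
Function('g')(W, T) = Add(-4, W) (Function('g')(W, T) = Add(W, Mul(-1, Add(4, 0))) = Add(W, Mul(-1, 4)) = Add(W, -4) = Add(-4, W))
Add(Function('g')(-6, 6), Mul(Function('p')(3, -11), Function('f')(-8, -11))) = Add(Add(-4, -6), Mul(0, 0)) = Add(-10, 0) = -10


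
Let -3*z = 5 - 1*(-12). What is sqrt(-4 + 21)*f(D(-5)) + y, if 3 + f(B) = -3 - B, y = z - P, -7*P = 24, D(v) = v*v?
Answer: -47/21 - 31*sqrt(17) ≈ -130.05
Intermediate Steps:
D(v) = v**2
P = -24/7 (P = -1/7*24 = -24/7 ≈ -3.4286)
z = -17/3 (z = -(5 - 1*(-12))/3 = -(5 + 12)/3 = -1/3*17 = -17/3 ≈ -5.6667)
y = -47/21 (y = -17/3 - 1*(-24/7) = -17/3 + 24/7 = -47/21 ≈ -2.2381)
f(B) = -6 - B (f(B) = -3 + (-3 - B) = -6 - B)
sqrt(-4 + 21)*f(D(-5)) + y = sqrt(-4 + 21)*(-6 - 1*(-5)**2) - 47/21 = sqrt(17)*(-6 - 1*25) - 47/21 = sqrt(17)*(-6 - 25) - 47/21 = sqrt(17)*(-31) - 47/21 = -31*sqrt(17) - 47/21 = -47/21 - 31*sqrt(17)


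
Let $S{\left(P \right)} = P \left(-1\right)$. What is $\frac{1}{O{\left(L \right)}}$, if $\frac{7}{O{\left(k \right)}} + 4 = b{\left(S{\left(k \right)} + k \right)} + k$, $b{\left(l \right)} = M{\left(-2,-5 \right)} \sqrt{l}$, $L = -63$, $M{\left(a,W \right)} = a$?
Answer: $- \frac{67}{7} \approx -9.5714$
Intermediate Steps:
$S{\left(P \right)} = - P$
$b{\left(l \right)} = - 2 \sqrt{l}$
$O{\left(k \right)} = \frac{7}{-4 + k}$ ($O{\left(k \right)} = \frac{7}{-4 + \left(- 2 \sqrt{- k + k} + k\right)} = \frac{7}{-4 + \left(- 2 \sqrt{0} + k\right)} = \frac{7}{-4 + \left(\left(-2\right) 0 + k\right)} = \frac{7}{-4 + \left(0 + k\right)} = \frac{7}{-4 + k}$)
$\frac{1}{O{\left(L \right)}} = \frac{1}{7 \frac{1}{-4 - 63}} = \frac{1}{7 \frac{1}{-67}} = \frac{1}{7 \left(- \frac{1}{67}\right)} = \frac{1}{- \frac{7}{67}} = - \frac{67}{7}$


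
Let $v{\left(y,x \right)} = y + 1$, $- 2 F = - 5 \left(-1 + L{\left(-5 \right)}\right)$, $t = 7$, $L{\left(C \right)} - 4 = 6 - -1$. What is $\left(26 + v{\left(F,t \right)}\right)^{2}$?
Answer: $2704$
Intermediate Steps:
$L{\left(C \right)} = 11$ ($L{\left(C \right)} = 4 + \left(6 - -1\right) = 4 + \left(6 + 1\right) = 4 + 7 = 11$)
$F = 25$ ($F = - \frac{\left(-5\right) \left(-1 + 11\right)}{2} = - \frac{\left(-5\right) 10}{2} = \left(- \frac{1}{2}\right) \left(-50\right) = 25$)
$v{\left(y,x \right)} = 1 + y$
$\left(26 + v{\left(F,t \right)}\right)^{2} = \left(26 + \left(1 + 25\right)\right)^{2} = \left(26 + 26\right)^{2} = 52^{2} = 2704$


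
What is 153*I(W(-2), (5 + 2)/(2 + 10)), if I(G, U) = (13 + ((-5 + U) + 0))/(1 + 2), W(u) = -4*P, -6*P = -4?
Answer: 1751/4 ≈ 437.75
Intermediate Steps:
P = ⅔ (P = -⅙*(-4) = ⅔ ≈ 0.66667)
W(u) = -8/3 (W(u) = -4*⅔ = -8/3)
I(G, U) = 8/3 + U/3 (I(G, U) = (13 + (-5 + U))/3 = (8 + U)*(⅓) = 8/3 + U/3)
153*I(W(-2), (5 + 2)/(2 + 10)) = 153*(8/3 + ((5 + 2)/(2 + 10))/3) = 153*(8/3 + (7/12)/3) = 153*(8/3 + (7*(1/12))/3) = 153*(8/3 + (⅓)*(7/12)) = 153*(8/3 + 7/36) = 153*(103/36) = 1751/4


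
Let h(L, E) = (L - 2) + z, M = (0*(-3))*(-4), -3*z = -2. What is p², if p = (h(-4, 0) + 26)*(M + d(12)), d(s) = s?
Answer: 61504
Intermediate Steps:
z = ⅔ (z = -⅓*(-2) = ⅔ ≈ 0.66667)
M = 0 (M = 0*(-4) = 0)
h(L, E) = -4/3 + L (h(L, E) = (L - 2) + ⅔ = (-2 + L) + ⅔ = -4/3 + L)
p = 248 (p = ((-4/3 - 4) + 26)*(0 + 12) = (-16/3 + 26)*12 = (62/3)*12 = 248)
p² = 248² = 61504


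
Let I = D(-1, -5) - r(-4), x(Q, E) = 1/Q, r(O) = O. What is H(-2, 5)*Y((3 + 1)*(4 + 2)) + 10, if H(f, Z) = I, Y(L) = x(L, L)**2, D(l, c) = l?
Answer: 1921/192 ≈ 10.005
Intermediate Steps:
I = 3 (I = -1 - 1*(-4) = -1 + 4 = 3)
Y(L) = L**(-2) (Y(L) = (1/L)**2 = L**(-2))
H(f, Z) = 3
H(-2, 5)*Y((3 + 1)*(4 + 2)) + 10 = 3/((3 + 1)*(4 + 2))**2 + 10 = 3/(4*6)**2 + 10 = 3/24**2 + 10 = 3*(1/576) + 10 = 1/192 + 10 = 1921/192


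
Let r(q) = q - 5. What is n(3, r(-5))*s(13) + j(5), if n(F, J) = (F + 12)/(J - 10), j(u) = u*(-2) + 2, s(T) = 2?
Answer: -19/2 ≈ -9.5000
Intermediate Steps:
r(q) = -5 + q
j(u) = 2 - 2*u (j(u) = -2*u + 2 = 2 - 2*u)
n(F, J) = (12 + F)/(-10 + J)
n(3, r(-5))*s(13) + j(5) = ((12 + 3)/(-10 + (-5 - 5)))*2 + (2 - 2*5) = (15/(-10 - 10))*2 + (2 - 10) = (15/(-20))*2 - 8 = -1/20*15*2 - 8 = -¾*2 - 8 = -3/2 - 8 = -19/2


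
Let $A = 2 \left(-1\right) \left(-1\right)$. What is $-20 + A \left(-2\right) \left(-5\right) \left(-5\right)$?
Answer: $-120$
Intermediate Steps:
$A = 2$ ($A = \left(-2\right) \left(-1\right) = 2$)
$-20 + A \left(-2\right) \left(-5\right) \left(-5\right) = -20 + 2 \left(-2\right) \left(-5\right) \left(-5\right) = -20 + 2 \cdot 10 \left(-5\right) = -20 + 2 \left(-50\right) = -20 - 100 = -120$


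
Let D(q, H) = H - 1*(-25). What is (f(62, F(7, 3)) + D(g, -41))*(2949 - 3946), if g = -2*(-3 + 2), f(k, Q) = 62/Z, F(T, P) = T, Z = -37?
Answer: 652038/37 ≈ 17623.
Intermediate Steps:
f(k, Q) = -62/37 (f(k, Q) = 62/(-37) = 62*(-1/37) = -62/37)
g = 2 (g = -2*(-1) = 2)
D(q, H) = 25 + H (D(q, H) = H + 25 = 25 + H)
(f(62, F(7, 3)) + D(g, -41))*(2949 - 3946) = (-62/37 + (25 - 41))*(2949 - 3946) = (-62/37 - 16)*(-997) = -654/37*(-997) = 652038/37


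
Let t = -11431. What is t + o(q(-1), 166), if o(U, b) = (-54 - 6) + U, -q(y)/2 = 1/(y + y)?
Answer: -11490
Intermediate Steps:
q(y) = -1/y (q(y) = -2/(y + y) = -2*1/(2*y) = -1/y)
o(U, b) = -60 + U
t + o(q(-1), 166) = -11431 + (-60 - 1/(-1)) = -11431 + (-60 - 1*(-1)) = -11431 + (-60 + 1) = -11431 - 59 = -11490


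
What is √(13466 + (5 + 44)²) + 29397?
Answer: 29397 + 3*√1763 ≈ 29523.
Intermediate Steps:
√(13466 + (5 + 44)²) + 29397 = √(13466 + 49²) + 29397 = √(13466 + 2401) + 29397 = √15867 + 29397 = 3*√1763 + 29397 = 29397 + 3*√1763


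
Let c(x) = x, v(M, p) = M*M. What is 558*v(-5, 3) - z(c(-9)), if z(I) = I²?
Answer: 13869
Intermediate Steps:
v(M, p) = M²
558*v(-5, 3) - z(c(-9)) = 558*(-5)² - 1*(-9)² = 558*25 - 1*81 = 13950 - 81 = 13869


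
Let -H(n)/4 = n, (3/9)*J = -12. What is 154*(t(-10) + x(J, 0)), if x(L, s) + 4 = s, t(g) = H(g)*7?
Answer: 42504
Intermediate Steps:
J = -36 (J = 3*(-12) = -36)
H(n) = -4*n
t(g) = -28*g (t(g) = -4*g*7 = -28*g)
x(L, s) = -4 + s
154*(t(-10) + x(J, 0)) = 154*(-28*(-10) + (-4 + 0)) = 154*(280 - 4) = 154*276 = 42504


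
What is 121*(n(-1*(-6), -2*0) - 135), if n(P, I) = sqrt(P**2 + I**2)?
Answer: -15609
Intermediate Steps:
n(P, I) = sqrt(I**2 + P**2)
121*(n(-1*(-6), -2*0) - 135) = 121*(sqrt((-2*0)**2 + (-1*(-6))**2) - 135) = 121*(sqrt(0**2 + 6**2) - 135) = 121*(sqrt(0 + 36) - 135) = 121*(sqrt(36) - 135) = 121*(6 - 135) = 121*(-129) = -15609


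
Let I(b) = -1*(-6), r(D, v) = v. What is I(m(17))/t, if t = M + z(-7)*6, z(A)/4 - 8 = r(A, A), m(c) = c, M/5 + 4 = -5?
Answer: -2/7 ≈ -0.28571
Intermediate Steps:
M = -45 (M = -20 + 5*(-5) = -20 - 25 = -45)
I(b) = 6
z(A) = 32 + 4*A
t = -21 (t = -45 + (32 + 4*(-7))*6 = -45 + (32 - 28)*6 = -45 + 4*6 = -45 + 24 = -21)
I(m(17))/t = 6/(-21) = 6*(-1/21) = -2/7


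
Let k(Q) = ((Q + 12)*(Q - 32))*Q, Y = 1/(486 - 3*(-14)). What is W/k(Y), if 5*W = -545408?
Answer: 80282940604416/535318075 ≈ 1.4997e+5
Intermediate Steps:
W = -545408/5 (W = (1/5)*(-545408) = -545408/5 ≈ -1.0908e+5)
Y = 1/528 (Y = 1/(486 + 42) = 1/528 ≈ 0.0018939)
k(Q) = Q*(-32 + Q)*(12 + Q) (k(Q) = ((12 + Q)*(-32 + Q))*Q = ((-32 + Q)*(12 + Q))*Q = Q*(-32 + Q)*(12 + Q))
W/k(Y) = -545408*528/(-384 + (1/528)**2 - 20*1/528)/5 = -545408*528/(-384 + 1/278784 - 5/132)/5 = -545408/(5*((1/528)*(-107063615/278784))) = -545408/(5*(-107063615/147197952)) = -545408/5*(-147197952/107063615) = 80282940604416/535318075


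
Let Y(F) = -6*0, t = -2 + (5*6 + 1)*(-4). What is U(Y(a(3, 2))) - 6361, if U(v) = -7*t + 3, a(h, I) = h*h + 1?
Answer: -5476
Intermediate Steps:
t = -126 (t = -2 + (30 + 1)*(-4) = -2 + 31*(-4) = -2 - 124 = -126)
a(h, I) = 1 + h² (a(h, I) = h² + 1 = 1 + h²)
Y(F) = 0
U(v) = 885 (U(v) = -7*(-126) + 3 = 882 + 3 = 885)
U(Y(a(3, 2))) - 6361 = 885 - 6361 = -5476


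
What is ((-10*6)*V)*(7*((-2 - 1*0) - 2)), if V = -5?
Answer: -8400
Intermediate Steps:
((-10*6)*V)*(7*((-2 - 1*0) - 2)) = (-10*6*(-5))*(7*((-2 - 1*0) - 2)) = (-60*(-5))*(7*((-2 + 0) - 2)) = 300*(7*(-2 - 2)) = 300*(7*(-4)) = 300*(-28) = -8400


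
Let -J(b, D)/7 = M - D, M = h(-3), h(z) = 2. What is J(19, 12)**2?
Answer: 4900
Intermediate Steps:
M = 2
J(b, D) = -14 + 7*D (J(b, D) = -7*(2 - D) = -14 + 7*D)
J(19, 12)**2 = (-14 + 7*12)**2 = (-14 + 84)**2 = 70**2 = 4900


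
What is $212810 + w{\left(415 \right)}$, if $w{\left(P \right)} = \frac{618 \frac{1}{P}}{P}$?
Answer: $\frac{36651202868}{172225} \approx 2.1281 \cdot 10^{5}$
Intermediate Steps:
$w{\left(P \right)} = \frac{618}{P^{2}}$
$212810 + w{\left(415 \right)} = 212810 + \frac{618}{172225} = \frac{36651202868}{172225}$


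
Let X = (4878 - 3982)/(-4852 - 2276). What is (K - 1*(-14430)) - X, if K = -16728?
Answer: -2047406/891 ≈ -2297.9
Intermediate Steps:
X = -112/891 (X = 896/(-7128) = 896*(-1/7128) = -112/891 ≈ -0.12570)
(K - 1*(-14430)) - X = (-16728 - 1*(-14430)) - 1*(-112/891) = (-16728 + 14430) + 112/891 = -2298 + 112/891 = -2047406/891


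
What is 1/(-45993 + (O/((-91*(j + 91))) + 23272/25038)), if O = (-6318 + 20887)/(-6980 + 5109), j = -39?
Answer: -8525989836/392127911869217 ≈ -2.1743e-5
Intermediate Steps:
O = -14569/1871 (O = 14569/(-1871) = 14569*(-1/1871) = -14569/1871 ≈ -7.7867)
1/(-45993 + (O/((-91*(j + 91))) + 23272/25038)) = 1/(-45993 + (-14569*(-1/(91*(-39 + 91)))/1871 + 23272/25038)) = 1/(-45993 + (-14569/(1871*((-91*52))) + 23272*(1/25038))) = 1/(-45993 + (-14569/1871/(-4732) + 11636/12519)) = 1/(-45993 + (-14569/1871*(-1/4732) + 11636/12519)) = 1/(-45993 + (14569/8853572 + 11636/12519)) = 1/(-45993 + 7938657931/8525989836) = 1/(-392127911869217/8525989836) = -8525989836/392127911869217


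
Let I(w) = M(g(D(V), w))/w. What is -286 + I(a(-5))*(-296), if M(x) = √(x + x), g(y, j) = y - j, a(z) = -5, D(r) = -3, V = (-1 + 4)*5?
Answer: -838/5 ≈ -167.60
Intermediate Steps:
V = 15 (V = 3*5 = 15)
M(x) = √2*√x (M(x) = √(2*x) = √2*√x)
I(w) = √2*√(-3 - w)/w (I(w) = (√2*√(-3 - w))/w = √2*√(-3 - w)/w)
-286 + I(a(-5))*(-296) = -286 + (√(-6 - 2*(-5))/(-5))*(-296) = -286 - √(-6 + 10)/5*(-296) = -286 - √4/5*(-296) = -286 - ⅕*2*(-296) = -286 - ⅖*(-296) = -286 + 592/5 = -838/5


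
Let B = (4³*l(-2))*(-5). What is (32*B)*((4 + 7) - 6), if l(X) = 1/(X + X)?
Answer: 12800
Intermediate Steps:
l(X) = 1/(2*X)
B = 80 (B = (4³*((½)/(-2)))*(-5) = (64*((½)*(-½)))*(-5) = (64*(-¼))*(-5) = -16*(-5) = 80)
(32*B)*((4 + 7) - 6) = (32*80)*((4 + 7) - 6) = 2560*(11 - 6) = 2560*5 = 12800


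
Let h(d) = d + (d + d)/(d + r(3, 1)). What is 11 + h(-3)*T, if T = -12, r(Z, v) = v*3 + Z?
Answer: 71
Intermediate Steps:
r(Z, v) = Z + 3*v (r(Z, v) = 3*v + Z = Z + 3*v)
h(d) = d + 2*d/(6 + d) (h(d) = d + (d + d)/(d + (3 + 3*1)) = d + (2*d)/(d + (3 + 3)) = d + (2*d)/(d + 6) = d + (2*d)/(6 + d) = d + 2*d/(6 + d))
11 + h(-3)*T = 11 - 3*(8 - 3)/(6 - 3)*(-12) = 11 - 3*5/3*(-12) = 11 - 3*⅓*5*(-12) = 11 - 5*(-12) = 11 + 60 = 71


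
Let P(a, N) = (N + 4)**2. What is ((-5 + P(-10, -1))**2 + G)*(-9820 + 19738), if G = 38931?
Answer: 386276346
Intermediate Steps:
P(a, N) = (4 + N)**2
((-5 + P(-10, -1))**2 + G)*(-9820 + 19738) = ((-5 + (4 - 1)**2)**2 + 38931)*(-9820 + 19738) = ((-5 + 3**2)**2 + 38931)*9918 = ((-5 + 9)**2 + 38931)*9918 = (4**2 + 38931)*9918 = (16 + 38931)*9918 = 38947*9918 = 386276346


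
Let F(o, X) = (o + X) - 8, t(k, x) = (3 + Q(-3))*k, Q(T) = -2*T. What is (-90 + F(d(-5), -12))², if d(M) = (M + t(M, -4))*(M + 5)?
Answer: 12100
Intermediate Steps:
t(k, x) = 9*k (t(k, x) = (3 - 2*(-3))*k = (3 + 6)*k = 9*k)
d(M) = 10*M*(5 + M) (d(M) = (M + 9*M)*(M + 5) = (10*M)*(5 + M) = 10*M*(5 + M))
F(o, X) = -8 + X + o (F(o, X) = (X + o) - 8 = -8 + X + o)
(-90 + F(d(-5), -12))² = (-90 + (-8 - 12 + 10*(-5)*(5 - 5)))² = (-90 + (-8 - 12 + 10*(-5)*0))² = (-90 + (-8 - 12 + 0))² = (-90 - 20)² = (-110)² = 12100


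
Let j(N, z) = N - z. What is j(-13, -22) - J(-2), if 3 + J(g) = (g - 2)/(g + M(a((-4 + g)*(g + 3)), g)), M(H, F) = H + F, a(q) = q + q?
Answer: 47/4 ≈ 11.750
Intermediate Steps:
a(q) = 2*q
M(H, F) = F + H
J(g) = -3 + (-2 + g)/(2*g + 2*(-4 + g)*(3 + g)) (J(g) = -3 + (g - 2)/(g + (g + 2*((-4 + g)*(g + 3)))) = -3 + (-2 + g)/(g + (g + 2*((-4 + g)*(3 + g)))) = -3 + (-2 + g)/(g + (g + 2*(-4 + g)*(3 + g))) = -3 + (-2 + g)/(2*g + 2*(-4 + g)*(3 + g)))
j(-13, -22) - J(-2) = (-13 - 1*(-22)) - (70 - 2 - 6*(-2)²)/(2*(-12 + (-2)²)) = (-13 + 22) - (70 - 2 - 6*4)/(2*(-12 + 4)) = 9 - (70 - 2 - 24)/(2*(-8)) = 9 - (-1)*44/(2*8) = 9 - 1*(-11/4) = 9 + 11/4 = 47/4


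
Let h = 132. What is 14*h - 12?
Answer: 1836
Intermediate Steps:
14*h - 12 = 14*132 - 12 = 1848 - 12 = 1836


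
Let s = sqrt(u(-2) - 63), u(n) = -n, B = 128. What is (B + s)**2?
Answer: (128 + I*sqrt(61))**2 ≈ 16323.0 + 1999.4*I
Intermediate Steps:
s = I*sqrt(61) (s = sqrt(-1*(-2) - 63) = sqrt(2 - 63) = sqrt(-61) = I*sqrt(61) ≈ 7.8102*I)
(B + s)**2 = (128 + I*sqrt(61))**2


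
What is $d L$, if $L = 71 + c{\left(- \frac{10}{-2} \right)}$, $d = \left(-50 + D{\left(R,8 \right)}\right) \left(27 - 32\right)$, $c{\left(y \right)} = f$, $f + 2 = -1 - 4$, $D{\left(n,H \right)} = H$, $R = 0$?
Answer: $13440$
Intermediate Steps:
$f = -7$ ($f = -2 - 5 = -7$)
$c{\left(y \right)} = -7$
$d = 210$ ($d = \left(-50 + 8\right) \left(27 - 32\right) = \left(-42\right) \left(-5\right) = 210$)
$L = 64$ ($L = 71 - 7 = 64$)
$d L = 210 \cdot 64 = 13440$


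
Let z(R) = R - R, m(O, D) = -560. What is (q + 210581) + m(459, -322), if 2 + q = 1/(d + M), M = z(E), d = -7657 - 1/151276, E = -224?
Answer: 243269277865051/1158320333 ≈ 2.1002e+5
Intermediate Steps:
d = -1158320333/151276 (d = -7657 - 1*1/151276 = -7657 - 1/151276 = -1158320333/151276 ≈ -7657.0)
z(R) = 0
M = 0
q = -2316791942/1158320333 (q = -2 + 1/(-1158320333/151276 + 0) = -2 + 1/(-1158320333/151276) = -2 - 151276/1158320333 = -2316791942/1158320333 ≈ -2.0001)
(q + 210581) + m(459, -322) = (-2316791942/1158320333 + 210581) - 560 = 243917937251531/1158320333 - 560 = 243269277865051/1158320333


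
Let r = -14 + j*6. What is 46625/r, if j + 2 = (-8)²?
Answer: 46625/358 ≈ 130.24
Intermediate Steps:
j = 62 (j = -2 + (-8)² = -2 + 64 = 62)
r = 358 (r = -14 + 62*6 = -14 + 372 = 358)
46625/r = 46625/358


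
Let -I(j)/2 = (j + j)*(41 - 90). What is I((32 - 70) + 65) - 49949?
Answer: -44657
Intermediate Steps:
I(j) = 196*j (I(j) = -2*(j + j)*(41 - 90) = -2*2*j*(-49) = -(-196)*j = 196*j)
I((32 - 70) + 65) - 49949 = 196*((32 - 70) + 65) - 49949 = 196*(-38 + 65) - 49949 = 196*27 - 49949 = 5292 - 49949 = -44657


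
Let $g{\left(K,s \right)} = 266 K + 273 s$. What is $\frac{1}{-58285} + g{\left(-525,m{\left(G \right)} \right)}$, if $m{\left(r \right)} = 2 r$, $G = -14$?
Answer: $- \frac{8585030791}{58285} \approx -1.4729 \cdot 10^{5}$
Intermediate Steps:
$\frac{1}{-58285} + g{\left(-525,m{\left(G \right)} \right)} = \frac{1}{-58285} + \left(266 \left(-525\right) + 273 \cdot 2 \left(-14\right)\right) = - \frac{1}{58285} + \left(-139650 + 273 \left(-28\right)\right) = - \frac{1}{58285} - 147294 = - \frac{8585030791}{58285}$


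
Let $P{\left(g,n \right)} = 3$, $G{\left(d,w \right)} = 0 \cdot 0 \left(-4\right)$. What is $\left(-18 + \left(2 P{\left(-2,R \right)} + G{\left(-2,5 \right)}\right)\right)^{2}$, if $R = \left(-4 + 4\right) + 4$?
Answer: $144$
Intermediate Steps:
$R = 4$ ($R = 0 + 4 = 4$)
$G{\left(d,w \right)} = 0$ ($G{\left(d,w \right)} = 0 \left(-4\right) = 0$)
$\left(-18 + \left(2 P{\left(-2,R \right)} + G{\left(-2,5 \right)}\right)\right)^{2} = \left(-18 + \left(2 \cdot 3 + 0\right)\right)^{2} = \left(-18 + \left(6 + 0\right)\right)^{2} = \left(-18 + 6\right)^{2} = \left(-12\right)^{2} = 144$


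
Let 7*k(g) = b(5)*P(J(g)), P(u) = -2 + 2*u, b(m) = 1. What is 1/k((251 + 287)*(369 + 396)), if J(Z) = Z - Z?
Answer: -7/2 ≈ -3.5000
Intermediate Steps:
J(Z) = 0
k(g) = -2/7 (k(g) = (1*(-2 + 2*0))/7 = (1*(-2 + 0))/7 = (1*(-2))/7 = (⅐)*(-2) = -2/7)
1/k((251 + 287)*(369 + 396)) = 1/(-2/7) = -7/2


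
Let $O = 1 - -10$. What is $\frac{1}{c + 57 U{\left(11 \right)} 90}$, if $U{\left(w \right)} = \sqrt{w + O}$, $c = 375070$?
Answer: $\frac{37507}{14009853310} - \frac{513 \sqrt{22}}{14009853310} \approx 2.5054 \cdot 10^{-6}$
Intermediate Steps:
$O = 11$ ($O = 1 + 10 = 11$)
$U{\left(w \right)} = \sqrt{11 + w}$ ($U{\left(w \right)} = \sqrt{w + 11} = \sqrt{11 + w}$)
$\frac{1}{c + 57 U{\left(11 \right)} 90} = \frac{1}{375070 + 57 \sqrt{11 + 11} \cdot 90} = \frac{1}{375070 + 57 \sqrt{22} \cdot 90} = \frac{1}{375070 + 5130 \sqrt{22}}$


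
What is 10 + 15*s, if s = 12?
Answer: 190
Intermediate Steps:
10 + 15*s = 10 + 15*12 = 10 + 180 = 190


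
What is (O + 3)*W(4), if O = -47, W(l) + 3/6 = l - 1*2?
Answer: -66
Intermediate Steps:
W(l) = -5/2 + l (W(l) = -1/2 + (l - 1*2) = -1/2 + (l - 2) = -1/2 + (-2 + l) = -5/2 + l)
(O + 3)*W(4) = (-47 + 3)*(-5/2 + 4) = -44*3/2 = -66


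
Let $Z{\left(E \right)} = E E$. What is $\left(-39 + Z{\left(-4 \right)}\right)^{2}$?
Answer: $529$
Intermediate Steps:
$Z{\left(E \right)} = E^{2}$
$\left(-39 + Z{\left(-4 \right)}\right)^{2} = \left(-39 + \left(-4\right)^{2}\right)^{2} = \left(-39 + 16\right)^{2} = \left(-23\right)^{2} = 529$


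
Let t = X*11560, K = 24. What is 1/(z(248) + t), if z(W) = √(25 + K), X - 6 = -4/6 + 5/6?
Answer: 3/213881 ≈ 1.4026e-5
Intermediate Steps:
X = 37/6 (X = 6 + (-4/6 + 5/6) = 6 + (-4*⅙ + 5*(⅙)) = 6 + (-⅔ + ⅚) = 6 + ⅙ = 37/6 ≈ 6.1667)
t = 213860/3 (t = (37/6)*11560 = 213860/3 ≈ 71287.)
z(W) = 7 (z(W) = √(25 + 24) = √49 = 7)
1/(z(248) + t) = 1/(7 + 213860/3) = 1/(213881/3) = 3/213881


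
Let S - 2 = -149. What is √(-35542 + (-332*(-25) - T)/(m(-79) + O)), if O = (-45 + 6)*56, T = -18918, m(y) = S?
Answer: 2*I*√5366196395/777 ≈ 188.56*I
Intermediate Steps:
S = -147 (S = 2 - 149 = -147)
m(y) = -147
O = -2184 (O = -39*56 = -2184)
√(-35542 + (-332*(-25) - T)/(m(-79) + O)) = √(-35542 + (-332*(-25) - 1*(-18918))/(-147 - 2184)) = √(-35542 + (8300 + 18918)/(-2331)) = √(-35542 + 27218*(-1/2331)) = √(-35542 - 27218/2331) = √(-82875620/2331) = 2*I*√5366196395/777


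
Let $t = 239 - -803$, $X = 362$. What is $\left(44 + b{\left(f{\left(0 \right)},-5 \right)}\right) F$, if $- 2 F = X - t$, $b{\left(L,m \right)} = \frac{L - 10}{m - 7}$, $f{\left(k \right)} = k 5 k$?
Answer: $\frac{45730}{3} \approx 15243.0$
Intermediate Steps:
$f{\left(k \right)} = 5 k^{2}$ ($f{\left(k \right)} = 5 k k = 5 k^{2}$)
$b{\left(L,m \right)} = \frac{-10 + L}{-7 + m}$
$t = 1042$ ($t = 239 + 803 = 1042$)
$F = 340$ ($F = - \frac{362 - 1042}{2} = \left(- \frac{1}{2}\right) \left(-680\right) = 340$)
$\left(44 + b{\left(f{\left(0 \right)},-5 \right)}\right) F = \left(44 + \frac{-10 + 5 \cdot 0^{2}}{-7 - 5}\right) 340 = \left(44 + \frac{-10 + 5 \cdot 0}{-12}\right) 340 = \left(44 - \frac{-10 + 0}{12}\right) 340 = \left(44 - - \frac{5}{6}\right) 340 = \left(44 + \frac{5}{6}\right) 340 = \frac{269}{6} \cdot 340 = \frac{45730}{3}$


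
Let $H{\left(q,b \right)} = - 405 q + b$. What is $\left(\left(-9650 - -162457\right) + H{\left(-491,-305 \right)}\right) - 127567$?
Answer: $223790$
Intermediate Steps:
$H{\left(q,b \right)} = b - 405 q$
$\left(\left(-9650 - -162457\right) + H{\left(-491,-305 \right)}\right) - 127567 = \left(\left(-9650 - -162457\right) - -198550\right) - 127567 = \left(\left(-9650 + 162457\right) + \left(-305 + 198855\right)\right) - 127567 = \left(152807 + 198550\right) - 127567 = 351357 - 127567 = 223790$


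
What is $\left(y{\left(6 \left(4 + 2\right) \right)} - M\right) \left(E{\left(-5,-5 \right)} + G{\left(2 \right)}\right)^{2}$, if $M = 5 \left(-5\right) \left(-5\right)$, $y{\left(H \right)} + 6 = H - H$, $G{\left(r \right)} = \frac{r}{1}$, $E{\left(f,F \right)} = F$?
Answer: $-1179$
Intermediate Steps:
$G{\left(r \right)} = r$ ($G{\left(r \right)} = r 1 = r$)
$y{\left(H \right)} = -6$ ($y{\left(H \right)} = -6 + \left(H - H\right) = -6 + 0 = -6$)
$M = 125$ ($M = \left(-25\right) \left(-5\right) = 125$)
$\left(y{\left(6 \left(4 + 2\right) \right)} - M\right) \left(E{\left(-5,-5 \right)} + G{\left(2 \right)}\right)^{2} = \left(-6 - 125\right) \left(-5 + 2\right)^{2} = \left(-6 - 125\right) \left(-3\right)^{2} = \left(-131\right) 9 = -1179$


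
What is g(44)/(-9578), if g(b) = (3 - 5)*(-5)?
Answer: -5/4789 ≈ -0.0010441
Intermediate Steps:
g(b) = 10 (g(b) = -2*(-5) = 10)
g(44)/(-9578) = 10/(-9578) = 10*(-1/9578) = -5/4789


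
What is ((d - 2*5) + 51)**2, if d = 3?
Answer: 1936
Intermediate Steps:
((d - 2*5) + 51)**2 = ((3 - 2*5) + 51)**2 = ((3 - 10) + 51)**2 = (-7 + 51)**2 = 44**2 = 1936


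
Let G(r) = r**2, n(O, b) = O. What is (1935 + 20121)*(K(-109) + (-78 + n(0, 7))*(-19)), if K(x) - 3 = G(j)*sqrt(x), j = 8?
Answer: 32753160 + 1411584*I*sqrt(109) ≈ 3.2753e+7 + 1.4737e+7*I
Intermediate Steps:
K(x) = 3 + 64*sqrt(x) (K(x) = 3 + 8**2*sqrt(x) = 3 + 64*sqrt(x))
(1935 + 20121)*(K(-109) + (-78 + n(0, 7))*(-19)) = (1935 + 20121)*((3 + 64*sqrt(-109)) + (-78 + 0)*(-19)) = 22056*((3 + 64*(I*sqrt(109))) - 78*(-19)) = 22056*((3 + 64*I*sqrt(109)) + 1482) = 22056*(1485 + 64*I*sqrt(109)) = 32753160 + 1411584*I*sqrt(109)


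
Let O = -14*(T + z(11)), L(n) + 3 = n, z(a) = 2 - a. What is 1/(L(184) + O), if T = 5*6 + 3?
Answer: -1/155 ≈ -0.0064516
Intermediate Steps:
L(n) = -3 + n
T = 33 (T = 30 + 3 = 33)
O = -336 (O = -14*(33 + (2 - 1*11)) = -14*(33 + (2 - 11)) = -14*(33 - 9) = -14*24 = -336)
1/(L(184) + O) = 1/((-3 + 184) - 336) = 1/(181 - 336) = 1/(-155) = -1/155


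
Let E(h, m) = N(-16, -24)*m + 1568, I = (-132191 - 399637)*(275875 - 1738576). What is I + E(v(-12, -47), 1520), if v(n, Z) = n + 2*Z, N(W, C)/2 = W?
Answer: 777905300356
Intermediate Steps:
N(W, C) = 2*W
I = 777905347428 (I = -531828*(-1462701) = 777905347428)
E(h, m) = 1568 - 32*m (E(h, m) = (2*(-16))*m + 1568 = -32*m + 1568 = 1568 - 32*m)
I + E(v(-12, -47), 1520) = 777905347428 + (1568 - 32*1520) = 777905347428 + (1568 - 48640) = 777905347428 - 47072 = 777905300356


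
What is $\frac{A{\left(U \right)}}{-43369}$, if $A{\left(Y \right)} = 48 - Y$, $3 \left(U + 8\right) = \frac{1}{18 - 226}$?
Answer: $- \frac{34945}{27062256} \approx -0.0012913$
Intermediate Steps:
$U = - \frac{4993}{624}$ ($U = -8 + \frac{1}{3 \left(18 - 226\right)} = -8 + \frac{1}{3 \left(-208\right)} = -8 + \frac{1}{3} \left(- \frac{1}{208}\right) = -8 - \frac{1}{624} = - \frac{4993}{624} \approx -8.0016$)
$\frac{A{\left(U \right)}}{-43369} = \frac{48 - - \frac{4993}{624}}{-43369} = \left(48 + \frac{4993}{624}\right) \left(- \frac{1}{43369}\right) = \frac{34945}{624} \left(- \frac{1}{43369}\right) = - \frac{34945}{27062256}$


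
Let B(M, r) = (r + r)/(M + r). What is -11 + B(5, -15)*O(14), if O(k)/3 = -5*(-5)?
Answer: 214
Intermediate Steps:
O(k) = 75 (O(k) = 3*(-5*(-5)) = 3*25 = 75)
B(M, r) = 2*r/(M + r) (B(M, r) = (2*r)/(M + r) = 2*r/(M + r))
-11 + B(5, -15)*O(14) = -11 + (2*(-15)/(5 - 15))*75 = -11 + (2*(-15)/(-10))*75 = -11 + (2*(-15)*(-⅒))*75 = -11 + 3*75 = -11 + 225 = 214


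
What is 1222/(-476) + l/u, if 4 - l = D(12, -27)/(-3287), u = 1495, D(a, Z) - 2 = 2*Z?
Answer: -2999376867/1169547470 ≈ -2.5646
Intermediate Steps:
D(a, Z) = 2 + 2*Z
l = 13096/3287 (l = 4 - (2 + 2*(-27))/(-3287) = 4 - (2 - 54)*(-1)/3287 = 4 - (-52)*(-1)/3287 = 4 - 1*52/3287 = 4 - 52/3287 = 13096/3287 ≈ 3.9842)
1222/(-476) + l/u = 1222/(-476) + (13096/3287)/1495 = 1222*(-1/476) + (13096/3287)*(1/1495) = -611/238 + 13096/4914065 = -2999376867/1169547470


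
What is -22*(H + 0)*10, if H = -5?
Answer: 1100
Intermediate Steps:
-22*(H + 0)*10 = -22*(-5 + 0)*10 = -(-110)*10 = -22*(-50) = 1100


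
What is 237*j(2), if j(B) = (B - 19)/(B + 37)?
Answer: -1343/13 ≈ -103.31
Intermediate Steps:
j(B) = (-19 + B)/(37 + B)
237*j(2) = 237*((-19 + 2)/(37 + 2)) = 237*(-17/39) = -1343/13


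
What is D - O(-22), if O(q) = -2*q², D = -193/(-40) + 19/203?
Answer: 7900099/8120 ≈ 972.92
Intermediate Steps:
D = 39939/8120 (D = -193*(-1/40) + 19*(1/203) = 193/40 + 19/203 = 39939/8120 ≈ 4.9186)
D - O(-22) = 39939/8120 - (-2)*(-22)² = 39939/8120 - (-2)*484 = 39939/8120 - 1*(-968) = 39939/8120 + 968 = 7900099/8120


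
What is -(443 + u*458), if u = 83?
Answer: -38457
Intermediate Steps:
-(443 + u*458) = -(443 + 83*458) = -(443 + 38014) = -1*38457 = -38457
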